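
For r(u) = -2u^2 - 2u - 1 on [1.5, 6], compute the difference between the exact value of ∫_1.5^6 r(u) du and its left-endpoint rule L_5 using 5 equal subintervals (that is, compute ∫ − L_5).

Exact integral: ∫_1.5^6 r(u) du = -180.
L_5 = -146.79.
Error = -180 − (-146.79) = -33.21.

-33.21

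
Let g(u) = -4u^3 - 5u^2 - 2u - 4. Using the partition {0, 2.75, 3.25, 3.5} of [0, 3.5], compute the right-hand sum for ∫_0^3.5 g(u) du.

Subinterval widths: 2.75, 0.5, 0.25.
Right endpoints: 2.75, 3.25, 3.5.
g(2.75) = -130.5, g(3.25) = -200.625, g(3.5) = -243.75.
Sum = Σ Δu_i · g(u_i).
Sum = -520.125.

-520.125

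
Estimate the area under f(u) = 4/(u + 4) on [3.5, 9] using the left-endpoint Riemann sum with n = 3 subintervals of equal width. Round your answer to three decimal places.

Δu = (9 − 3.5)/3 = 11/6.
Left endpoints: 3.5, 16/3, 43/6.
f(3.5) = 8/15, f(16/3) = 3/7, f(43/6) = 24/67.
Sum = Δu · [f(3.5) + f(16/3) + f(43/6)].
Sum ≈ 2.420.

2.420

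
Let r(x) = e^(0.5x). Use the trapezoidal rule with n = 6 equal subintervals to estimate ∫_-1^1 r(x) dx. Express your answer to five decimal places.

2.08920

Δx = (1 − (-1))/6 = 1/3.
r(-1) ≈ 0.60653, r(-2/3) ≈ 0.71653, r(-1/3) ≈ 0.84648, r(0) ≈ 1.00000, r(1/3) ≈ 1.18136, r(2/3) ≈ 1.39561, r(1) ≈ 1.64872.
T_6 = (Δx/2)·[r(x_0) + 2r(x_1) + ... + 2r(x_{5}) + r(x_6)].
Sum ≈ 2.08920.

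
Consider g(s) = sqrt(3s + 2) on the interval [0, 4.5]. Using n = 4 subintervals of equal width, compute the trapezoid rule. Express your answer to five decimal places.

Δs = (4.5 − 0)/4 = 1.125.
g(0) ≈ 1.41421, g(1.125) ≈ 2.31840, g(2.25) ≈ 2.95804, g(3.375) ≈ 3.48210, g(4.5) ≈ 3.93700.
T_4 = (Δs/2)·[g(s_0) + 2g(s_1) + 2g(s_2) + 2g(s_3) + g(s_4)].
Sum ≈ 12.86342.

12.86342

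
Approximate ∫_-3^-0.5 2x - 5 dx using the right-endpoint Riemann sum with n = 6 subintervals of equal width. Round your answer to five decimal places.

Δx = (-0.5 − (-3))/6 = 5/12.
Right endpoints: -31/12, -13/6, -1.75, -4/3, -11/12, -0.5.
f(-31/12) = -61/6, f(-13/6) = -28/3, f(-1.75) = -8.5, f(-4/3) = -23/3, f(-11/12) = -41/6, f(-0.5) = -6.
Sum = Δx · [f(-31/12) + f(-13/6) + f(-1.75) + ...].
Sum ≈ -20.20833.

-20.20833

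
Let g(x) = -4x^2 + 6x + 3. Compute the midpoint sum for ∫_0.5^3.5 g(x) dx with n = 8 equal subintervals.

Δx = (3.5 − 0.5)/8 = 0.375.
Midpoints: 0.6875, 1.0625, 1.4375, 1.8125, 2.1875, 2.5625, 2.9375, 3.3125.
g(0.6875) = 5.234375, g(1.0625) = 4.859375, g(1.4375) = 3.359375, g(1.8125) = 0.734375, g(2.1875) = -3.015625, g(2.5625) = -7.890625, g(2.9375) = -13.890625, g(3.3125) = -21.015625.
Sum = Δx · [g(0.6875) + g(1.0625) + g(1.4375) + ...].
Sum = -11.859375.

-11.859375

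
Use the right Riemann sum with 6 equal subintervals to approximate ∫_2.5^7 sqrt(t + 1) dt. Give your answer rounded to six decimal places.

11.074542

Δt = (7 − 2.5)/6 = 0.75.
Right endpoints: 3.25, 4, 4.75, 5.5, 6.25, 7.
f(3.25) ≈ 2.061553, f(4) ≈ 2.236068, f(4.75) ≈ 2.397916, f(5.5) ≈ 2.549510, f(6.25) ≈ 2.692582, f(7) ≈ 2.828427.
Sum = Δt · [f(3.25) + f(4) + f(4.75) + ...].
Sum ≈ 11.074542.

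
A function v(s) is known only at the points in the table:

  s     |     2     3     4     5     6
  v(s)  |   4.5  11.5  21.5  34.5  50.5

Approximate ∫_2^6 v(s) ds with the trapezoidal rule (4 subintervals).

Δs = 1.
T_4 = (1/2)·[4.5 + 2·11.5 + 2·21.5 + 2·34.5 + 50.5] = 95.

95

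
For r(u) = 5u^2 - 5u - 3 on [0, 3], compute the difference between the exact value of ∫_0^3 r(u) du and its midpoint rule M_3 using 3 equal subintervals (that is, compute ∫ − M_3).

1.25

Exact integral: ∫_0^3 r(u) du = 13.5.
M_3 = 12.25.
Error = 13.5 − 12.25 = 1.25.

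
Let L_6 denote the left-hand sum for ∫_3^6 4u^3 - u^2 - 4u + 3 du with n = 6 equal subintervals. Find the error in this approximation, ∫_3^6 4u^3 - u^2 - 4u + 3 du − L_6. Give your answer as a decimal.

172.625

Exact integral: ∫_3^6 f(u) du = 1107.
L_6 = 934.375.
Error = 1107 − 934.375 = 172.625.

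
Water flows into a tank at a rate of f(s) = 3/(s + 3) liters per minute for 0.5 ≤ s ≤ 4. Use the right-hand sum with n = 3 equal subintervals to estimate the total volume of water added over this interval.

1.85

Δs = (4 − 0.5)/3 = 7/6.
Right endpoints: 5/3, 17/6, 4.
f(5/3) = 9/14, f(17/6) = 18/35, f(4) = 3/7.
Sum = Δs · [f(5/3) + f(17/6) + f(4)].
Sum = 1.85.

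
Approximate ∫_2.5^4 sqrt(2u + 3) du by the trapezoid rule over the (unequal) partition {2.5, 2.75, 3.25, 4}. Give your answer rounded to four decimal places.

4.6170

Subinterval widths: 0.25, 0.5, 0.75.
f(2.5) ≈ 2.8284, f(2.75) ≈ 2.9155, f(3.25) ≈ 3.0822, f(4) ≈ 3.3166.
On each subinterval the trapezoid contributes (Δu_i/2)·[f(u_{i-1}) + f(u_i)].
Sum ≈ 4.6170.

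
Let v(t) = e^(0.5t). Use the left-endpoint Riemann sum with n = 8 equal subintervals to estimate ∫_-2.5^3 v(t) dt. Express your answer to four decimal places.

7.0307

Δt = (3 − (-2.5))/8 = 0.6875.
Left endpoints: -2.5, -1.8125, -1.125, -0.4375, 0.25, 0.9375, 1.625, 2.3125.
v(-2.5) ≈ 0.2865, v(-1.8125) ≈ 0.4040, v(-1.125) ≈ 0.5698, v(-0.4375) ≈ 0.8035, v(0.25) ≈ 1.1331, v(0.9375) ≈ 1.5980, v(1.625) ≈ 2.2535, v(2.3125) ≈ 3.1780.
Sum = Δt · [v(-2.5) + v(-1.8125) + v(-1.125) + ...].
Sum ≈ 7.0307.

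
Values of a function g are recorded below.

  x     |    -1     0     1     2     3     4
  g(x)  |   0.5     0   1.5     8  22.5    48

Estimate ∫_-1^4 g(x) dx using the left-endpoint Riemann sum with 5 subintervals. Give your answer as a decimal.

Δx = 1.
Sum = 1·[0.5 + 0 + 1.5 + 8 + 22.5] = 32.5.

32.5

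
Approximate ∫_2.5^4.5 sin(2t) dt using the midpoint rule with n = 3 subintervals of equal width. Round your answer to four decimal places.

Δt = (4.5 − 2.5)/3 = 2/3.
Midpoints: 17/6, 3.5, 25/6.
f(17/6) ≈ -0.5782, f(3.5) ≈ 0.6570, f(25/6) ≈ 0.8873.
Sum = Δt · [f(17/6) + f(3.5) + f(25/6)].
Sum ≈ 0.6441.

0.6441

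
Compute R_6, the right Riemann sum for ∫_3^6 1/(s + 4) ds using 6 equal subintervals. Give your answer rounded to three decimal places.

Δs = (6 − 3)/6 = 0.5.
Right endpoints: 3.5, 4, 4.5, 5, 5.5, 6.
f(3.5) = 2/15, f(4) = 0.125, f(4.5) = 2/17, f(5) = 1/9, f(5.5) = 2/19, f(6) = 0.1.
Sum = Δs · [f(3.5) + f(4) + f(4.5) + ...].
Sum ≈ 0.346.

0.346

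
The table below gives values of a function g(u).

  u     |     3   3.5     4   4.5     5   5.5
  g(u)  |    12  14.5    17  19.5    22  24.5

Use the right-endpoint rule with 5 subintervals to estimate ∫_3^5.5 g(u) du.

Δu = 0.5.
Sum = 0.5·[14.5 + 17 + 19.5 + 22 + 24.5] = 48.75.

48.75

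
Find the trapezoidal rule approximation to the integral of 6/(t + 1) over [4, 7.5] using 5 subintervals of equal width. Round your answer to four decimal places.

Δt = (7.5 − 4)/5 = 0.7.
f(4) = 1.2, f(4.7) = 20/19, f(5.4) = 0.9375, f(6.1) = 60/71, f(6.8) = 10/13, f(7.5) = 12/17.
T_5 = (Δt/2)·[f(t_0) + 2f(t_1) + ... + 2f(t_{4}) + f(t_5)].
Sum ≈ 3.1902.

3.1902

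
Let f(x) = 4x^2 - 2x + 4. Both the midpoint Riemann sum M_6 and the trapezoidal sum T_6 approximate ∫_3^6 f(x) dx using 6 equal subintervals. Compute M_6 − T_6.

-0.75

M_6 = 236.75.
T_6 = 237.5.
M_6 − T_6 = -0.75.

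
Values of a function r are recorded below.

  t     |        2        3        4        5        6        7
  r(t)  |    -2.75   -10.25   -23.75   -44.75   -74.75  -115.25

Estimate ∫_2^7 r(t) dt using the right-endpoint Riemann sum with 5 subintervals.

-268.75

Δt = 1.
Sum = 1·[(-10.25) + (-23.75) + (-44.75) + (-74.75) + (-115.25)] = -268.75.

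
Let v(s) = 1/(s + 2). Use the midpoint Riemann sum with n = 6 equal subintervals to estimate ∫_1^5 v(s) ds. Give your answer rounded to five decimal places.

0.84563

Δs = (5 − 1)/6 = 2/3.
Midpoints: 4/3, 2, 8/3, 10/3, 4, 14/3.
v(4/3) = 0.3, v(2) = 0.25, v(8/3) = 3/14, v(10/3) = 0.1875, v(4) = 1/6, v(14/3) = 0.15.
Sum = Δs · [v(4/3) + v(2) + v(8/3) + ...].
Sum ≈ 0.84563.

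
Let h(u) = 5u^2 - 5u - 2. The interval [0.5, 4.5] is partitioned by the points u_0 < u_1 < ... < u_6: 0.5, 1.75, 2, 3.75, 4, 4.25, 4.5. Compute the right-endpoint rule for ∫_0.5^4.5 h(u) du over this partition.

Subinterval widths: 1.25, 0.25, 1.75, 0.25, 0.25, 0.25.
Right endpoints: 1.75, 2, 3.75, 4, 4.25, 4.5.
h(1.75) = 4.5625, h(2) = 8, h(3.75) = 49.5625, h(4) = 58, h(4.25) = 67.0625, h(4.5) = 76.75.
Sum = Σ Δu_i · h(u_i).
Sum = 144.890625.

144.890625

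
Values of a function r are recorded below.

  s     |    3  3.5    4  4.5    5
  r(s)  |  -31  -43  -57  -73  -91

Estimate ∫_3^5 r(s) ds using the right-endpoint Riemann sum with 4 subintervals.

-132

Δs = 0.5.
Sum = 0.5·[(-43) + (-57) + (-73) + (-91)] = -132.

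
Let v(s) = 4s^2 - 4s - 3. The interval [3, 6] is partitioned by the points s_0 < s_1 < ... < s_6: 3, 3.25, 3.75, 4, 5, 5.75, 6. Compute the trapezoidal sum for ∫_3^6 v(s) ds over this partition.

Subinterval widths: 0.25, 0.5, 0.25, 1, 0.75, 0.25.
v(3) = 21, v(3.25) = 26.25, v(3.75) = 38.25, v(4) = 45, v(5) = 77, v(5.75) = 106.25, v(6) = 117.
On each subinterval the trapezoid contributes (Δs_i/2)·[v(s_{i-1}) + v(s_i)].
Sum = 190.0625.

190.0625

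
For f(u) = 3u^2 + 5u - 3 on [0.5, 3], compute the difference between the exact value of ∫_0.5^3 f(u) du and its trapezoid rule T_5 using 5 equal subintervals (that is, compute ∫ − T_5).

-0.3125

Exact integral: ∫_0.5^3 f(u) du = 41.25.
T_5 = 41.5625.
Error = 41.25 − 41.5625 = -0.3125.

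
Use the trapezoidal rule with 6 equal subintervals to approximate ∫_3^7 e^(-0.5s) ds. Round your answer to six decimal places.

Δs = (7 − 3)/6 = 2/3.
f(3) ≈ 0.223130, f(11/3) ≈ 0.159880, f(13/3) ≈ 0.114559, f(5) ≈ 0.082085, f(17/3) ≈ 0.058816, f(19/3) ≈ 0.042144, f(7) ≈ 0.030197.
T_6 = (Δs/2)·[f(s_0) + 2f(s_1) + ... + 2f(s_{5}) + f(s_6)].
Sum ≈ 0.389432.

0.389432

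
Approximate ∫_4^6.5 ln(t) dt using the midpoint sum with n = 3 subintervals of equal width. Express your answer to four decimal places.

Δt = (6.5 − 4)/3 = 5/6.
Midpoints: 53/12, 5.25, 73/12.
f(53/12) ≈ 1.4854, f(5.25) ≈ 1.6582, f(73/12) ≈ 1.8056.
Sum = Δt · [f(53/12) + f(5.25) + f(73/12)].
Sum ≈ 4.1243.

4.1243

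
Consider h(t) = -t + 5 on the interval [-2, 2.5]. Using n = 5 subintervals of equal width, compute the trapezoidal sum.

Δt = (2.5 − (-2))/5 = 0.9.
h(-2) = 7, h(-1.1) = 6.1, h(-0.2) = 5.2, h(0.7) = 4.3, h(1.6) = 3.4, h(2.5) = 2.5.
T_5 = (Δt/2)·[h(t_0) + 2h(t_1) + ... + 2h(t_{4}) + h(t_5)].
Sum = 21.375.

21.375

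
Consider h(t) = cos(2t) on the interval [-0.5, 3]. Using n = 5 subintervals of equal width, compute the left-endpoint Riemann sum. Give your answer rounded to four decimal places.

Δt = (3 − (-0.5))/5 = 0.7.
Left endpoints: -0.5, 0.2, 0.9, 1.6, 2.3.
h(-0.5) ≈ 0.5403, h(0.2) ≈ 0.9211, h(0.9) ≈ -0.2272, h(1.6) ≈ -0.9983, h(2.3) ≈ -0.1122.
Sum = Δt · [h(-0.5) + h(0.2) + h(0.9) + h(1.6) + h(2.3)].
Sum ≈ 0.0866.

0.0866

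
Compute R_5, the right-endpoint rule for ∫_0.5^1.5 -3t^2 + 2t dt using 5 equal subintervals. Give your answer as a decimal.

Δt = (1.5 − 0.5)/5 = 0.2.
Right endpoints: 0.7, 0.9, 1.1, 1.3, 1.5.
f(0.7) = -0.07, f(0.9) = -0.63, f(1.1) = -1.43, f(1.3) = -2.47, f(1.5) = -3.75.
Sum = Δt · [f(0.7) + f(0.9) + f(1.1) + f(1.3) + f(1.5)].
Sum = -1.67.

-1.67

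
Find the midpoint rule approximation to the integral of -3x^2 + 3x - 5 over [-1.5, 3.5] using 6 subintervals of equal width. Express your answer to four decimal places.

-55.3819

Δx = (3.5 − (-1.5))/6 = 5/6.
Midpoints: -13/12, -0.25, 7/12, 17/12, 2.25, 37/12.
f(-13/12) = -565/48, f(-0.25) = -5.9375, f(7/12) = -205/48, f(17/12) = -325/48, f(2.25) = -13.4375, f(37/12) = -1165/48.
Sum = Δx · [f(-13/12) + f(-0.25) + f(7/12) + ...].
Sum ≈ -55.3819.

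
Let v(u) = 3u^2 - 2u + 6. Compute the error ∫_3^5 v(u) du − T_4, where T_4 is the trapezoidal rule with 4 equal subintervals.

Exact integral: ∫_3^5 v(u) du = 94.
T_4 = 94.25.
Error = 94 − 94.25 = -0.25.

-0.25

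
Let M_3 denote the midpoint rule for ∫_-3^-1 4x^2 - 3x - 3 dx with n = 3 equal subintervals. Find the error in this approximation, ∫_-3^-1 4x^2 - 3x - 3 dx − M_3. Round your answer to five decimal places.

Exact integral: ∫_-3^-1 f(x) dx ≈ 40.6666667.
M_3 ≈ 40.3703704.
Error ≈ 40.6666667 − 40.3703704 ≈ 0.29630.

0.29630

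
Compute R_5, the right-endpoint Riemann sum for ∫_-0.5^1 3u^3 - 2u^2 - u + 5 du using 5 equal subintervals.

7.14

Δu = (1 − (-0.5))/5 = 0.3.
Right endpoints: -0.2, 0.1, 0.4, 0.7, 1.
f(-0.2) = 5.096, f(0.1) = 4.883, f(0.4) = 4.472, f(0.7) = 4.349, f(1) = 5.
Sum = Δu · [f(-0.2) + f(0.1) + f(0.4) + f(0.7) + f(1)].
Sum = 7.14.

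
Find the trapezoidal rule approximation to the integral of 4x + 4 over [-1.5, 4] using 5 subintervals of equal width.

Δx = (4 − (-1.5))/5 = 1.1.
f(-1.5) = -2, f(-0.4) = 2.4, f(0.7) = 6.8, f(1.8) = 11.2, f(2.9) = 15.6, f(4) = 20.
T_5 = (Δx/2)·[f(x_0) + 2f(x_1) + ... + 2f(x_{4}) + f(x_5)].
Sum = 49.5.

49.5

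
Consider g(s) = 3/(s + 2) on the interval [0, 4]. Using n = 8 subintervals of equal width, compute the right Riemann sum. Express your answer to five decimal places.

Δs = (4 − 0)/8 = 0.5.
Right endpoints: 0.5, 1, 1.5, 2, 2.5, 3, 3.5, 4.
g(0.5) = 1.2, g(1) = 1, g(1.5) = 6/7, g(2) = 0.75, g(2.5) = 2/3, g(3) = 0.6, g(3.5) = 6/11, g(4) = 0.5.
Sum = Δs · [g(0.5) + g(1) + g(1.5) + ...].
Sum ≈ 3.05963.

3.05963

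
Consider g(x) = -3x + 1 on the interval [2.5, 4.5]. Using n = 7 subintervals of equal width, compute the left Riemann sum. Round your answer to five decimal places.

Δx = (4.5 − 2.5)/7 = 2/7.
Left endpoints: 2.5, 39/14, 43/14, 47/14, 51/14, 55/14, 59/14.
g(2.5) = -6.5, g(39/14) = -103/14, g(43/14) = -115/14, g(47/14) = -127/14, g(51/14) = -139/14, g(55/14) = -151/14, g(59/14) = -163/14.
Sum = Δx · [g(2.5) + g(39/14) + g(43/14) + ...].
Sum ≈ -18.14286.

-18.14286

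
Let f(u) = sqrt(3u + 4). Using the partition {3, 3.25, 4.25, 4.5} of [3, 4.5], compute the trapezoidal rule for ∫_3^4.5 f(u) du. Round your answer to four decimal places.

5.8491

Subinterval widths: 0.25, 1, 0.25.
f(3) ≈ 3.6056, f(3.25) ≈ 3.7081, f(4.25) ≈ 4.0927, f(4.5) ≈ 4.1833.
On each subinterval the trapezoid contributes (Δu_i/2)·[f(u_{i-1}) + f(u_i)].
Sum ≈ 5.8491.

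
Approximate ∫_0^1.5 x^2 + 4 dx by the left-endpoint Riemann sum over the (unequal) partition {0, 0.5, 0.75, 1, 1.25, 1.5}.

6.84375

Subinterval widths: 0.5, 0.25, 0.25, 0.25, 0.25.
Left endpoints: 0, 0.5, 0.75, 1, 1.25.
f(0) = 4, f(0.5) = 4.25, f(0.75) = 4.5625, f(1) = 5, f(1.25) = 5.5625.
Sum = Σ Δx_i · f(x_i).
Sum = 6.84375.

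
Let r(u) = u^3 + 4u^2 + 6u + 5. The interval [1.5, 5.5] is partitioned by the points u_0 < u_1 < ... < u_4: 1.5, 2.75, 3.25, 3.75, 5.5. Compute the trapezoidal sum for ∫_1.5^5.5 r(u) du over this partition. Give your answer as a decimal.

568.75

Subinterval widths: 1.25, 0.5, 0.5, 1.75.
r(1.5) = 26.375, r(2.75) = 72.546875, r(3.25) = 101.078125, r(3.75) = 136.484375, r(5.5) = 325.375.
On each subinterval the trapezoid contributes (Δu_i/2)·[r(u_{i-1}) + r(u_i)].
Sum = 568.75.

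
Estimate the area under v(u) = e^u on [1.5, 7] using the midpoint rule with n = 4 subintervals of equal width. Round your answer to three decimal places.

1010.635

Δu = (7 − 1.5)/4 = 1.375.
Midpoints: 2.1875, 3.5625, 4.9375, 6.3125.
v(2.1875) ≈ 8.913, v(3.5625) ≈ 35.251, v(4.9375) ≈ 139.421, v(6.3125) ≈ 551.422.
Sum = Δu · [v(2.1875) + v(3.5625) + v(4.9375) + v(6.3125)].
Sum ≈ 1010.635.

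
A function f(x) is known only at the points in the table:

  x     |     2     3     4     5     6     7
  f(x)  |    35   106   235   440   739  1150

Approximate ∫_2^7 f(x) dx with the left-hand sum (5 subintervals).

Δx = 1.
Sum = 1·[35 + 106 + 235 + 440 + 739] = 1555.

1555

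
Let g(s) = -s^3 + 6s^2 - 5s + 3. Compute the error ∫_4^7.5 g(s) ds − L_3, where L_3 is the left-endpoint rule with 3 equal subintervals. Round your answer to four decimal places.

Exact integral: ∫_4^7.5 g(s) ds = -101.390625.
L_3 ≈ -32.229167.
Error ≈ -101.390625 − (-32.229167) ≈ -69.1615.

-69.1615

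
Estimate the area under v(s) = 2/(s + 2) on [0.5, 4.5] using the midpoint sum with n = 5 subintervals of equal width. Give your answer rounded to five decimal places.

1.90389

Δs = (4.5 − 0.5)/5 = 0.8.
Midpoints: 0.9, 1.7, 2.5, 3.3, 4.1.
v(0.9) = 20/29, v(1.7) = 20/37, v(2.5) = 4/9, v(3.3) = 20/53, v(4.1) = 20/61.
Sum = Δs · [v(0.9) + v(1.7) + v(2.5) + v(3.3) + v(4.1)].
Sum ≈ 1.90389.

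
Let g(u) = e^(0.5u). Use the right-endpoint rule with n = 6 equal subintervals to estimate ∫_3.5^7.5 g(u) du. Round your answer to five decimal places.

86.46805

Δu = (7.5 − 3.5)/6 = 2/3.
Right endpoints: 25/6, 29/6, 5.5, 37/6, 41/6, 7.5.
g(25/6) ≈ 8.03119, g(29/6) ≈ 11.20844, g(5.5) ≈ 15.64263, g(37/6) ≈ 21.83105, g(41/6) ≈ 30.46769, g(7.5) ≈ 42.52108.
Sum = Δu · [g(25/6) + g(29/6) + g(5.5) + ...].
Sum ≈ 86.46805.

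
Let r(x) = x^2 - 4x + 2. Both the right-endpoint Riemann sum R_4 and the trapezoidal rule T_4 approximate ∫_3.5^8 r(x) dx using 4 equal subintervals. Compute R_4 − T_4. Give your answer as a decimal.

R_4 = 81.80859375.
T_4 = 62.82421875.
R_4 − T_4 = 18.984375.

18.984375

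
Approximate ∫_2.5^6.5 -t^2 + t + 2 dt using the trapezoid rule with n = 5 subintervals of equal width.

-60.76

Δt = (6.5 − 2.5)/5 = 0.8.
f(2.5) = -1.75, f(3.3) = -5.59, f(4.1) = -10.71, f(4.9) = -17.11, f(5.7) = -24.79, f(6.5) = -33.75.
T_5 = (Δt/2)·[f(t_0) + 2f(t_1) + ... + 2f(t_{4}) + f(t_5)].
Sum = -60.76.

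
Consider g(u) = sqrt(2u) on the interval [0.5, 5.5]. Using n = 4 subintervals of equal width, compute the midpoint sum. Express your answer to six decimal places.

Δu = (5.5 − 0.5)/4 = 1.25.
Midpoints: 1.125, 2.375, 3.625, 4.875.
g(1.125) ≈ 1.500000, g(2.375) ≈ 2.179449, g(3.625) ≈ 2.692582, g(4.875) ≈ 3.122499.
Sum = Δu · [g(1.125) + g(2.375) + g(3.625) + g(4.875)].
Sum ≈ 11.868164.

11.868164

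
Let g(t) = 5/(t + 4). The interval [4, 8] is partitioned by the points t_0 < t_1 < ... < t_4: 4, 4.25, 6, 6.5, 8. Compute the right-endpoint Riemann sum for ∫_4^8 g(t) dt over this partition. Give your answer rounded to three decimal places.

1.890

Subinterval widths: 0.25, 1.75, 0.5, 1.5.
Right endpoints: 4.25, 6, 6.5, 8.
g(4.25) = 20/33, g(6) = 0.5, g(6.5) = 10/21, g(8) = 5/12.
Sum = Σ Δt_i · g(t_i).
Sum ≈ 1.890.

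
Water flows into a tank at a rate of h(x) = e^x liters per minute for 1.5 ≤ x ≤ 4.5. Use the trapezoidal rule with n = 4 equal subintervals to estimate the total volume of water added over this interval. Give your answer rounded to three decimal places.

89.508

Δx = (4.5 − 1.5)/4 = 0.75.
h(1.5) ≈ 4.482, h(2.25) ≈ 9.488, h(3) ≈ 20.086, h(3.75) ≈ 42.521, h(4.5) ≈ 90.017.
T_4 = (Δx/2)·[h(x_0) + 2h(x_1) + 2h(x_2) + 2h(x_3) + h(x_4)].
Sum ≈ 89.508.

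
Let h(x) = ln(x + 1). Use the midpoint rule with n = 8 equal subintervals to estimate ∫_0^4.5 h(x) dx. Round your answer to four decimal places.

Δx = (4.5 − 0)/8 = 0.5625.
Midpoints: 0.28125, 0.84375, 1.40625, 1.96875, 2.53125, 3.09375, 3.65625, 4.21875.
h(0.28125) ≈ 0.2478, h(0.84375) ≈ 0.6118, h(1.40625) ≈ 0.8781, h(1.96875) ≈ 1.0881, h(2.53125) ≈ 1.2617, h(3.09375) ≈ 1.4095, h(3.65625) ≈ 1.5382, h(4.21875) ≈ 1.6523.
Sum = Δx · [h(0.28125) + h(0.84375) + h(1.40625) + ...].
Sum ≈ 4.8867.

4.8867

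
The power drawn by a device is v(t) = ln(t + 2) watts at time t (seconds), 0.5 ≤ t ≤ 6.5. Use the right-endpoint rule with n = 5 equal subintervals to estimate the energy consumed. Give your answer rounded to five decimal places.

10.60056

Δt = (6.5 − 0.5)/5 = 1.2.
Right endpoints: 1.7, 2.9, 4.1, 5.3, 6.5.
v(1.7) ≈ 1.30833, v(2.9) ≈ 1.58924, v(4.1) ≈ 1.80829, v(5.3) ≈ 1.98787, v(6.5) ≈ 2.14007.
Sum = Δt · [v(1.7) + v(2.9) + v(4.1) + v(5.3) + v(6.5)].
Sum ≈ 10.60056.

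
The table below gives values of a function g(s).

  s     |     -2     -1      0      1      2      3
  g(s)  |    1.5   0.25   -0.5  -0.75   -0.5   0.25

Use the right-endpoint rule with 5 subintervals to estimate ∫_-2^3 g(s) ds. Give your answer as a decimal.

Δs = 1.
Sum = 1·[0.25 + (-0.5) + (-0.75) + (-0.5) + 0.25] = -1.25.

-1.25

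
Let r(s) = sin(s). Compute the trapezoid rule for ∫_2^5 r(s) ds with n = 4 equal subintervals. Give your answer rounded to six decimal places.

-0.666694

Δs = (5 − 2)/4 = 0.75.
r(2) ≈ 0.909297, r(2.75) ≈ 0.381661, r(3.5) ≈ -0.350783, r(4.25) ≈ -0.894989, r(5) ≈ -0.958924.
T_4 = (Δs/2)·[r(s_0) + 2r(s_1) + 2r(s_2) + 2r(s_3) + r(s_4)].
Sum ≈ -0.666694.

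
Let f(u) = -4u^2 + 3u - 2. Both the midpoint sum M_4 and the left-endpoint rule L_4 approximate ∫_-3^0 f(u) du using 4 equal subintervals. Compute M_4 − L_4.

M_4 = -54.9375.
L_4 = -73.5.
M_4 − L_4 = 18.5625.

18.5625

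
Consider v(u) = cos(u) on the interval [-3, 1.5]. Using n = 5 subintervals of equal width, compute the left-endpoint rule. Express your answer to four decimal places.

0.5834

Δu = (1.5 − (-3))/5 = 0.9.
Left endpoints: -3, -2.1, -1.2, -0.3, 0.6.
v(-3) ≈ -0.9900, v(-2.1) ≈ -0.5048, v(-1.2) ≈ 0.3624, v(-0.3) ≈ 0.9553, v(0.6) ≈ 0.8253.
Sum = Δu · [v(-3) + v(-2.1) + v(-1.2) + v(-0.3) + v(0.6)].
Sum ≈ 0.5834.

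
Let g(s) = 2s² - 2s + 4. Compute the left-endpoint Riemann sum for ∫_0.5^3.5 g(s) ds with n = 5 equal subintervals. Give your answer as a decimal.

23.46

Δs = (3.5 − 0.5)/5 = 0.6.
Left endpoints: 0.5, 1.1, 1.7, 2.3, 2.9.
g(0.5) = 3.5, g(1.1) = 4.22, g(1.7) = 6.38, g(2.3) = 9.98, g(2.9) = 15.02.
Sum = Δs · [g(0.5) + g(1.1) + g(1.7) + g(2.3) + g(2.9)].
Sum = 23.46.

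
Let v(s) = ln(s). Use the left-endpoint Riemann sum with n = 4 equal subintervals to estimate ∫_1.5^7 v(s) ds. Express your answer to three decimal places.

Δs = (7 − 1.5)/4 = 1.375.
Left endpoints: 1.5, 2.875, 4.25, 5.625.
v(1.5) ≈ 0.405, v(2.875) ≈ 1.056, v(4.25) ≈ 1.447, v(5.625) ≈ 1.727.
Sum = Δs · [v(1.5) + v(2.875) + v(4.25) + v(5.625)].
Sum ≈ 6.374.

6.374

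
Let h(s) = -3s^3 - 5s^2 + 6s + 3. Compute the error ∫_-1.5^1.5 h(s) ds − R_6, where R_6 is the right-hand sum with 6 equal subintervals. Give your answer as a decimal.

Exact integral: ∫_-1.5^1.5 h(s) ds = -2.25.
R_6 = -3.4375.
Error = -2.25 − (-3.4375) = 1.1875.

1.1875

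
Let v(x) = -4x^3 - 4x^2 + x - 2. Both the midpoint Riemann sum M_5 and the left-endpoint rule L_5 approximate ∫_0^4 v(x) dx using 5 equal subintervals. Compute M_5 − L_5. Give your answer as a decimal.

-108.48

M_5 = -335.36.
L_5 = -226.88.
M_5 − L_5 = -108.48.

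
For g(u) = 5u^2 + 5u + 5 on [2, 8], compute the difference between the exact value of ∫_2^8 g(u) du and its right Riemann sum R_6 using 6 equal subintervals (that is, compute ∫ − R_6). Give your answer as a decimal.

-170

Exact integral: ∫_2^8 g(u) du = 1020.
R_6 = 1190.
Error = 1020 − 1190 = -170.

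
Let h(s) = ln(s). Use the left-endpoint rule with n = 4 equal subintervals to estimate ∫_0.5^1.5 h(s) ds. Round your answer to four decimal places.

-0.1894

Δs = (1.5 − 0.5)/4 = 0.25.
Left endpoints: 0.5, 0.75, 1, 1.25.
h(0.5) ≈ -0.6931, h(0.75) ≈ -0.2877, h(1) ≈ 0.0000, h(1.25) ≈ 0.2231.
Sum = Δs · [h(0.5) + h(0.75) + h(1) + h(1.25)].
Sum ≈ -0.1894.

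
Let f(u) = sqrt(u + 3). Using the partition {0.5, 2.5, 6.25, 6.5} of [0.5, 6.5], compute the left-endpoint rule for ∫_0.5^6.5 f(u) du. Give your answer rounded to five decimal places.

13.29653

Subinterval widths: 2, 3.75, 0.25.
Left endpoints: 0.5, 2.5, 6.25.
f(0.5) ≈ 1.87083, f(2.5) ≈ 2.34521, f(6.25) ≈ 3.04138.
Sum = Σ Δu_i · f(u_i).
Sum ≈ 13.29653.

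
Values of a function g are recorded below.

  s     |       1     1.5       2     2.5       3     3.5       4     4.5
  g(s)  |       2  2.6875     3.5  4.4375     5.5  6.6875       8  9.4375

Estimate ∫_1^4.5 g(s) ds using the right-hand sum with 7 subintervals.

Δs = 0.5.
Sum = 0.5·[2.6875 + 3.5 + 4.4375 + 5.5 + 6.6875 + 8 + 9.4375] = 20.125.

20.125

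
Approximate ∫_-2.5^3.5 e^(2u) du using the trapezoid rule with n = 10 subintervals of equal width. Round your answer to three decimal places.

Δu = (3.5 − (-2.5))/10 = 0.6.
f(-2.5) ≈ 0.007, f(-1.9) ≈ 0.022, f(-1.3) ≈ 0.074, f(-0.7) ≈ 0.247, f(-0.1) ≈ 0.819, f(0.5) ≈ 2.718, f(1.1) ≈ 9.025, f(1.7) ≈ 29.964, f(2.3) ≈ 99.484, f(2.9) ≈ 330.300, f(3.5) ≈ 1096.633.
T_10 = (Δu/2)·[f(u_0) + 2f(u_1) + ... + 2f(u_{9}) + f(u_10)].
Sum ≈ 612.584.

612.584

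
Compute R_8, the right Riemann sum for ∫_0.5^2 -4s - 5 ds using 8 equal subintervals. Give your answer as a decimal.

Δs = (2 − 0.5)/8 = 0.1875.
Right endpoints: 0.6875, 0.875, 1.0625, 1.25, 1.4375, 1.625, 1.8125, 2.
f(0.6875) = -7.75, f(0.875) = -8.5, f(1.0625) = -9.25, f(1.25) = -10, f(1.4375) = -10.75, f(1.625) = -11.5, f(1.8125) = -12.25, f(2) = -13.
Sum = Δs · [f(0.6875) + f(0.875) + f(1.0625) + ...].
Sum = -15.5625.

-15.5625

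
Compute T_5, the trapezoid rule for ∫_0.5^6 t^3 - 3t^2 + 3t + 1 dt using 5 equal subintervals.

174.72125

Δt = (6 − 0.5)/5 = 1.1.
f(0.5) = 1.875, f(1.6) = 2.216, f(2.7) = 6.913, f(3.8) = 23.952, f(4.9) = 61.319, f(6) = 127.
T_5 = (Δt/2)·[f(t_0) + 2f(t_1) + ... + 2f(t_{4}) + f(t_5)].
Sum = 174.72125.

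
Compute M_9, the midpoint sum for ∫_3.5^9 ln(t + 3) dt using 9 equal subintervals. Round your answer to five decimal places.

12.15326

Δt = (9 − 3.5)/9 = 11/18.
Midpoints: 137/36, 53/12, 181/36, 203/36, 6.25, 247/36, 269/36, 97/12, 313/36.
f(137/36) ≈ 1.91774, f(53/12) ≈ 2.00373, f(181/36) ≈ 2.08291, f(203/36) ≈ 2.15627, f(6.25) ≈ 2.22462, f(247/36) ≈ 2.28860, f(269/36) ≈ 2.34873, f(97/12) ≈ 2.40544, f(313/36) ≈ 2.45911.
Sum = Δt · [f(137/36) + f(53/12) + f(181/36) + ...].
Sum ≈ 12.15326.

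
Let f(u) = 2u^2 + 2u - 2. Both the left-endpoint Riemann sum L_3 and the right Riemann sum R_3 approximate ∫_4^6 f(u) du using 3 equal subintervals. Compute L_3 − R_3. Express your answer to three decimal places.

-29.333

L_3 ≈ 102.96296.
R_3 ≈ 132.29630.
L_3 − R_3 ≈ -29.333.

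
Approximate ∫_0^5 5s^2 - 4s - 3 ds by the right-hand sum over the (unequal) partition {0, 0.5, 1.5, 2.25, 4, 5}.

219.109375

Subinterval widths: 0.5, 1, 0.75, 1.75, 1.
Right endpoints: 0.5, 1.5, 2.25, 4, 5.
f(0.5) = -3.75, f(1.5) = 2.25, f(2.25) = 13.3125, f(4) = 61, f(5) = 102.
Sum = Σ Δs_i · f(s_i).
Sum = 219.109375.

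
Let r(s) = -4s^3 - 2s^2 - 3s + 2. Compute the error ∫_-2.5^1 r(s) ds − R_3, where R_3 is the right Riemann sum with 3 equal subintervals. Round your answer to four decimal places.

Exact integral: ∫_-2.5^1 r(s) ds ≈ 41.854167.
R_3 ≈ 8.620370.
Error ≈ 41.854167 − 8.620370 ≈ 33.2338.

33.2338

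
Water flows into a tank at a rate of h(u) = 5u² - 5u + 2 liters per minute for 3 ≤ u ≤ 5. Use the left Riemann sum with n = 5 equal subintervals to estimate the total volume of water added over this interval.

Δu = (5 − 3)/5 = 0.4.
Left endpoints: 3, 3.4, 3.8, 4.2, 4.6.
h(3) = 32, h(3.4) = 42.8, h(3.8) = 55.2, h(4.2) = 69.2, h(4.6) = 84.8.
Sum = Δu · [h(3) + h(3.4) + h(3.8) + h(4.2) + h(4.6)].
Sum = 113.6.

113.6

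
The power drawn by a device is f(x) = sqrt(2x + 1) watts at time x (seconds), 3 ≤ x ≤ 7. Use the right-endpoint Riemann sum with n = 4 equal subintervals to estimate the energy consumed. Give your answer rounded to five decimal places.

Δx = (7 − 3)/4 = 1.
Right endpoints: 4, 5, 6, 7.
f(4) ≈ 3.00000, f(5) ≈ 3.31662, f(6) ≈ 3.60555, f(7) ≈ 3.87298.
Sum = Δx · [f(4) + f(5) + f(6) + f(7)].
Sum ≈ 13.79516.

13.79516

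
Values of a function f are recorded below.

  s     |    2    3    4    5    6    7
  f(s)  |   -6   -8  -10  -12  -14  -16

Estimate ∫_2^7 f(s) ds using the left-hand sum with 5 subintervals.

-50

Δs = 1.
Sum = 1·[(-6) + (-8) + (-10) + (-12) + (-14)] = -50.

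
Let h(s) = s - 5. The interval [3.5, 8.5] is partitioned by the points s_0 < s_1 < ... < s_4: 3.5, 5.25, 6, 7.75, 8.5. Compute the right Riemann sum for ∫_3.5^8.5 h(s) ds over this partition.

8.625

Subinterval widths: 1.75, 0.75, 1.75, 0.75.
Right endpoints: 5.25, 6, 7.75, 8.5.
h(5.25) = 0.25, h(6) = 1, h(7.75) = 2.75, h(8.5) = 3.5.
Sum = Σ Δs_i · h(s_i).
Sum = 8.625.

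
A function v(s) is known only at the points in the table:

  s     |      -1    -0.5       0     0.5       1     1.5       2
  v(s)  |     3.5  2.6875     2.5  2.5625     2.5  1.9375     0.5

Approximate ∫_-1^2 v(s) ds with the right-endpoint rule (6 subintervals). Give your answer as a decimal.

Δs = 0.5.
Sum = 0.5·[2.6875 + 2.5 + 2.5625 + 2.5 + 1.9375 + 0.5] = 6.34375.

6.34375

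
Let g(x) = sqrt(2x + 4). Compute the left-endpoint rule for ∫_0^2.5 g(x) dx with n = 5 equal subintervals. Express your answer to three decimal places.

6.080

Δx = (2.5 − 0)/5 = 0.5.
Left endpoints: 0, 0.5, 1, 1.5, 2.
g(0) ≈ 2.000, g(0.5) ≈ 2.236, g(1) ≈ 2.449, g(1.5) ≈ 2.646, g(2) ≈ 2.828.
Sum = Δx · [g(0) + g(0.5) + g(1) + g(1.5) + g(2)].
Sum ≈ 6.080.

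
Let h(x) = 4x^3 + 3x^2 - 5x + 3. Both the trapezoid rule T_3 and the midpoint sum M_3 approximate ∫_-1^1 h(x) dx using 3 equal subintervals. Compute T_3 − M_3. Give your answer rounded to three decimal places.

0.667

T_3 ≈ 8.44444.
M_3 ≈ 7.77778.
T_3 − M_3 ≈ 0.667.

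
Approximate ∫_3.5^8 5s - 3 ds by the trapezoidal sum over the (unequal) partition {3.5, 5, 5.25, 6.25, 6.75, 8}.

115.875

Subinterval widths: 1.5, 0.25, 1, 0.5, 1.25.
f(3.5) = 14.5, f(5) = 22, f(5.25) = 23.25, f(6.25) = 28.25, f(6.75) = 30.75, f(8) = 37.
On each subinterval the trapezoid contributes (Δs_i/2)·[f(s_{i-1}) + f(s_i)].
Sum = 115.875.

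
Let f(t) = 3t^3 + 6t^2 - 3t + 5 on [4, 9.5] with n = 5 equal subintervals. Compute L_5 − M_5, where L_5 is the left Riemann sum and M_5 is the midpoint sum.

-1433.9634375

L_5 = 5948.69.
M_5 = 7382.6534375.
L_5 − M_5 = -1433.9634375.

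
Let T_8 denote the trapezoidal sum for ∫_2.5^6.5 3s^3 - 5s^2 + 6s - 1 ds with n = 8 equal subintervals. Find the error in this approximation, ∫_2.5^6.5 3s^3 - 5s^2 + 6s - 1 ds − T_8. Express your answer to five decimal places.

Exact integral: ∫_2.5^6.5 f(s) ds ≈ 981.8333333.
T_8 = 987.75.
Error ≈ 981.8333333 − 987.75 ≈ -5.91667.

-5.91667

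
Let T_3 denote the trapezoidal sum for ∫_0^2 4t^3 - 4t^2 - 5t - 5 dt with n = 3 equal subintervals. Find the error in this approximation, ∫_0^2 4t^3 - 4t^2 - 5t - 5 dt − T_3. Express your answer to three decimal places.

Exact integral: ∫_0^2 f(t) dt ≈ -14.66667.
T_3 ≈ -13.48148.
Error ≈ -14.66667 − (-13.48148) ≈ -1.185.

-1.185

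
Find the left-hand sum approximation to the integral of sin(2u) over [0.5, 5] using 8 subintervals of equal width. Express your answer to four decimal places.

Δu = (5 − 0.5)/8 = 0.5625.
Left endpoints: 0.5, 1.0625, 1.625, 2.1875, 2.75, 3.3125, 3.875, 4.4375.
f(0.5) ≈ 0.8415, f(1.0625) ≈ 0.8503, f(1.625) ≈ -0.1082, f(2.1875) ≈ -0.9436, f(2.75) ≈ -0.7055, f(3.3125) ≈ 0.3352, f(3.875) ≈ 0.9946, f(4.4375) ≈ 0.5225.
Sum = Δu · [f(0.5) + f(1.0625) + f(1.625) + ...].
Sum ≈ 1.0050.

1.0050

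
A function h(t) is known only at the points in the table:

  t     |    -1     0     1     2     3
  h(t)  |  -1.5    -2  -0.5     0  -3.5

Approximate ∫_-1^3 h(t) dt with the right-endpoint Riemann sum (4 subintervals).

Δt = 1.
Sum = 1·[(-2) + (-0.5) + 0 + (-3.5)] = -6.

-6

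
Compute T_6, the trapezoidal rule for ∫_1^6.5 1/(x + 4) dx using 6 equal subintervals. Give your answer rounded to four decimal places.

Δx = (6.5 − 1)/6 = 11/12.
f(1) = 0.2, f(23/12) = 12/71, f(17/6) = 6/41, f(3.75) = 4/31, f(14/3) = 3/26, f(67/12) = 12/115, f(6.5) = 2/21.
T_6 = (Δx/2)·[f(x_0) + 2f(x_1) + ... + 2f(x_{5}) + f(x_6)].
Sum ≈ 0.7441.

0.7441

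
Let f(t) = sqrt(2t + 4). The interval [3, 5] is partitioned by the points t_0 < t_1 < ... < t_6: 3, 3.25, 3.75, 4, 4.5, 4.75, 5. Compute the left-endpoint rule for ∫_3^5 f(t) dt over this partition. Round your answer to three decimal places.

6.811

Subinterval widths: 0.25, 0.5, 0.25, 0.5, 0.25, 0.25.
Left endpoints: 3, 3.25, 3.75, 4, 4.5, 4.75.
f(3) ≈ 3.162, f(3.25) ≈ 3.240, f(3.75) ≈ 3.391, f(4) ≈ 3.464, f(4.5) ≈ 3.606, f(4.75) ≈ 3.674.
Sum = Σ Δt_i · f(t_i).
Sum ≈ 6.811.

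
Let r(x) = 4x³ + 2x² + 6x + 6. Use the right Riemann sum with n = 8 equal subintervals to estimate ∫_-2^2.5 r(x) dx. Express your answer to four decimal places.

109.1865

Δx = (2.5 − (-2))/8 = 0.5625.
Right endpoints: -1.4375, -0.875, -0.3125, 0.25, 0.8125, 1.375, 1.9375, 2.5.
r(-1.4375) = -10623/1024, r(-0.875) = -0.3984375, r(-0.3125) = 4299/1024, r(0.25) = 7.6875, r(0.8125) = 14685/1024, r(1.375) = 28.4296875, r(1.9375) = 55527/1024, r(2.5) = 96.
Sum = Δx · [r(-1.4375) + r(-0.875) + r(-0.3125) + ...].
Sum ≈ 109.1865.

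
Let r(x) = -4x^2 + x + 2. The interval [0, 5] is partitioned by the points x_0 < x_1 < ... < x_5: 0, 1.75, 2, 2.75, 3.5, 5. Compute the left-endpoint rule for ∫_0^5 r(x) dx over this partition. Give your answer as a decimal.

Subinterval widths: 1.75, 0.25, 0.75, 0.75, 1.5.
Left endpoints: 0, 1.75, 2, 2.75, 3.5.
r(0) = 2, r(1.75) = -8.5, r(2) = -12, r(2.75) = -25.5, r(3.5) = -43.5.
Sum = Σ Δx_i · r(x_i).
Sum = -92.

-92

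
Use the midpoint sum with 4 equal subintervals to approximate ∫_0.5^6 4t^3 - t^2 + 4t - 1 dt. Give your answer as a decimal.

1257.05078125

Δt = (6 − 0.5)/4 = 1.375.
Midpoints: 1.1875, 2.5625, 3.9375, 5.3125.
f(1.1875) = 9255/1024, f(2.5625) = 71669/1024, f(3.9375) = 249275/1024, f(5.3125) = 605961/1024.
Sum = Δt · [f(1.1875) + f(2.5625) + f(3.9375) + f(5.3125)].
Sum = 1257.05078125.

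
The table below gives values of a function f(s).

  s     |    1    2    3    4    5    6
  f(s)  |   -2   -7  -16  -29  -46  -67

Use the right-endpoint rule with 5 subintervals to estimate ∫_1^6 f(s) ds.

Δs = 1.
Sum = 1·[(-7) + (-16) + (-29) + (-46) + (-67)] = -165.

-165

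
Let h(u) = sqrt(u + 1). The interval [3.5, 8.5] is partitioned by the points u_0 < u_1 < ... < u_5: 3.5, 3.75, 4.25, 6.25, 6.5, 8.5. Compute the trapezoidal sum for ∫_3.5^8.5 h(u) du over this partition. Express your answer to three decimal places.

Subinterval widths: 0.25, 0.5, 2, 0.25, 2.
h(3.5) ≈ 2.121, h(3.75) ≈ 2.179, h(4.25) ≈ 2.291, h(6.25) ≈ 2.693, h(6.5) ≈ 2.739, h(8.5) ≈ 3.082.
On each subinterval the trapezoid contributes (Δu_i/2)·[h(u_{i-1}) + h(u_i)].
Sum ≈ 13.139.

13.139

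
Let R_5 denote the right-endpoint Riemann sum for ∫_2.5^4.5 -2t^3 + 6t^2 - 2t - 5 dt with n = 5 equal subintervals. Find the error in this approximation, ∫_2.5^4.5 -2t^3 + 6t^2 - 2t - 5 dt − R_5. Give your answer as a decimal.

Exact integral: ∫_2.5^4.5 f(t) dt = -58.5.
R_5 = -73.5.
Error = -58.5 − (-73.5) = 15.

15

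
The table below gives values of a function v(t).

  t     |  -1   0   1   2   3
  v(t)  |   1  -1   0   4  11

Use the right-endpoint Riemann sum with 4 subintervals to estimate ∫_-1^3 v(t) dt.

14

Δt = 1.
Sum = 1·[(-1) + 0 + 4 + 11] = 14.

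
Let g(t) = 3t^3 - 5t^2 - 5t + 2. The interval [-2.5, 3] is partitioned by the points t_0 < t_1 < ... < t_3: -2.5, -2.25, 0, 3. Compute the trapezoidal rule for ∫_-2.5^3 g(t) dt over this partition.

-25.99609375

Subinterval widths: 0.25, 2.25, 3.
g(-2.5) = -63.625, g(-2.25) = -46.234375, g(0) = 2, g(3) = 23.
On each subinterval the trapezoid contributes (Δt_i/2)·[g(t_{i-1}) + g(t_i)].
Sum = -25.99609375.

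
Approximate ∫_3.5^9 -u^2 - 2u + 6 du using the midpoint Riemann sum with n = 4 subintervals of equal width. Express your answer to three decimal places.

-263.592

Δu = (9 − 3.5)/4 = 1.375.
Midpoints: 4.1875, 5.5625, 6.9375, 8.3125.
f(4.1875) = -19.91015625, f(5.5625) = -36.06640625, f(6.9375) = -56.00390625, f(8.3125) = -79.72265625.
Sum = Δu · [f(4.1875) + f(5.5625) + f(6.9375) + f(8.3125)].
Sum ≈ -263.592.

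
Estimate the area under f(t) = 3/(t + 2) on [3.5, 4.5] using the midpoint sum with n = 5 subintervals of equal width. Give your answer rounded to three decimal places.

0.501

Δt = (4.5 − 3.5)/5 = 0.2.
Midpoints: 3.6, 3.8, 4, 4.2, 4.4.
f(3.6) = 15/28, f(3.8) = 15/29, f(4) = 0.5, f(4.2) = 15/31, f(4.4) = 0.46875.
Sum = Δt · [f(3.6) + f(3.8) + f(4) + f(4.2) + f(4.4)].
Sum ≈ 0.501.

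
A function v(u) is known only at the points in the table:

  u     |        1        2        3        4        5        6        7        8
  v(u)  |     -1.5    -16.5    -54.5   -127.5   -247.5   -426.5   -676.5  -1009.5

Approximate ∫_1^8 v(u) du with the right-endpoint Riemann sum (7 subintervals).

-2558.5

Δu = 1.
Sum = 1·[(-16.5) + (-54.5) + (-127.5) + (-247.5) + (-426.5) + (-676.5) + (-1009.5)] = -2558.5.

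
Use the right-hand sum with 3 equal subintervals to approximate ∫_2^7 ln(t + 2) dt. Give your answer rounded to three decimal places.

9.874

Δt = (7 − 2)/3 = 5/3.
Right endpoints: 11/3, 16/3, 7.
f(11/3) ≈ 1.735, f(16/3) ≈ 1.992, f(7) ≈ 2.197.
Sum = Δt · [f(11/3) + f(16/3) + f(7)].
Sum ≈ 9.874.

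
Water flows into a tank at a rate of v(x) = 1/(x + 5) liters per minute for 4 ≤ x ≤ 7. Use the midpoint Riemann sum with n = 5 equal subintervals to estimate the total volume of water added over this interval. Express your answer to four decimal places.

0.2876

Δx = (7 − 4)/5 = 0.6.
Midpoints: 4.3, 4.9, 5.5, 6.1, 6.7.
v(4.3) = 10/93, v(4.9) = 10/99, v(5.5) = 2/21, v(6.1) = 10/111, v(6.7) = 10/117.
Sum = Δx · [v(4.3) + v(4.9) + v(5.5) + v(6.1) + v(6.7)].
Sum ≈ 0.2876.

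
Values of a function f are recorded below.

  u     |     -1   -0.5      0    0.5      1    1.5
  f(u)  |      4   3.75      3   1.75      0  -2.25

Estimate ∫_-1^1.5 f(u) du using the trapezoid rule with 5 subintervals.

Δu = 0.5.
T_5 = (0.5/2)·[4 + 2·3.75 + 2·3 + 2·1.75 + 2·0 + (-2.25)] = 4.6875.

4.6875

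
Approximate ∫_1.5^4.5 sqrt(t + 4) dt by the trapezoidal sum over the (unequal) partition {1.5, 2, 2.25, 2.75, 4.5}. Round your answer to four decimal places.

7.9162

Subinterval widths: 0.5, 0.25, 0.5, 1.75.
f(1.5) ≈ 2.3452, f(2) ≈ 2.4495, f(2.25) ≈ 2.5000, f(2.75) ≈ 2.5981, f(4.5) ≈ 2.9155.
On each subinterval the trapezoid contributes (Δt_i/2)·[f(t_{i-1}) + f(t_i)].
Sum ≈ 7.9162.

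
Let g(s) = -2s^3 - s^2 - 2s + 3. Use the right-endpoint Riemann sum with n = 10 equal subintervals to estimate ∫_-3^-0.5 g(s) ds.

Δs = (-0.5 − (-3))/10 = 0.25.
Right endpoints: -2.75, -2.5, -2.25, -2, -1.75, -1.5, -1.25, -1, -0.75, -0.5.
g(-2.75) = 42.53125, g(-2.5) = 33, g(-2.25) = 25.21875, g(-2) = 19, g(-1.75) = 14.15625, g(-1.5) = 10.5, g(-1.25) = 7.84375, g(-1) = 6, g(-0.75) = 4.78125, g(-0.5) = 4.
Sum = Δs · [g(-2.75) + g(-2.5) + g(-2.25) + ...].
Sum = 41.7578125.

41.7578125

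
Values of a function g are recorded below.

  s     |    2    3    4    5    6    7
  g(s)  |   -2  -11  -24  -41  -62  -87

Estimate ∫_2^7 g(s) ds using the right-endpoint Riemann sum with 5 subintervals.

-225

Δs = 1.
Sum = 1·[(-11) + (-24) + (-41) + (-62) + (-87)] = -225.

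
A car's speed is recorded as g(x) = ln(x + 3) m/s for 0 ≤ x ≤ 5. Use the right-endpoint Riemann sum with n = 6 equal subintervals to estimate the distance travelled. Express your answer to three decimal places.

Δx = (5 − 0)/6 = 5/6.
Right endpoints: 5/6, 5/3, 2.5, 10/3, 25/6, 5.
g(5/6) ≈ 1.344, g(5/3) ≈ 1.540, g(2.5) ≈ 1.705, g(10/3) ≈ 1.846, g(25/6) ≈ 1.969, g(5) ≈ 2.079.
Sum = Δx · [g(5/6) + g(5/3) + g(2.5) + ...].
Sum ≈ 8.736.

8.736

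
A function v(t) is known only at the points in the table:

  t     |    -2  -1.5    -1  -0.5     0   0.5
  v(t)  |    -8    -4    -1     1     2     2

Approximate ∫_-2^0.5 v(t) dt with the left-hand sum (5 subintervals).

Δt = 0.5.
Sum = 0.5·[(-8) + (-4) + (-1) + 1 + 2] = -5.

-5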